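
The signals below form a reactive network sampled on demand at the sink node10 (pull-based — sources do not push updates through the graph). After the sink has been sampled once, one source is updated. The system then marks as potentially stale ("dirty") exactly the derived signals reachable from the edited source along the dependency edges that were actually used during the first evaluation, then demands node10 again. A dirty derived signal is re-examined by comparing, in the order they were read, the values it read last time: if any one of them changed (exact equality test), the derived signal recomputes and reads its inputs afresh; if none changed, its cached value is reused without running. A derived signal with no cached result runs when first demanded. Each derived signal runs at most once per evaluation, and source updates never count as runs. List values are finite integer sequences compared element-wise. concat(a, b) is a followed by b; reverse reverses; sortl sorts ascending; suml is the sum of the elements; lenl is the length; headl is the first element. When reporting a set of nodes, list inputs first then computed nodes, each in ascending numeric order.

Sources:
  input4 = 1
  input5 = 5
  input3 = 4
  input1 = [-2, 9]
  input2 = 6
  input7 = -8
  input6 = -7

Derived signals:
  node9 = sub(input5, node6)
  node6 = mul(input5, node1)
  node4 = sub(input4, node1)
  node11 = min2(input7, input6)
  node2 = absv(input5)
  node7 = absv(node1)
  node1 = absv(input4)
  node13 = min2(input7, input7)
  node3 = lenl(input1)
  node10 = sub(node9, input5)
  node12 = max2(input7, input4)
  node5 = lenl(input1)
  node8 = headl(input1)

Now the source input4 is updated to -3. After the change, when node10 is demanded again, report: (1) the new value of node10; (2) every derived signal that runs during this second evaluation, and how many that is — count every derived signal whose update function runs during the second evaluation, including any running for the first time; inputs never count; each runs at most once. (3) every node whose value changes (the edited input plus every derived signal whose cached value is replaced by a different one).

Initial pass — values computed on the first demand:
  node1 = absv(1) = 1
  node6 = mul(5, 1) = 5
  node9 = sub(5, 5) = 0
  node10 = sub(0, 5) = -5

Second demand — change propagation:
  node1: re-runs because input4 1->-3; new result 3.
  node6: re-runs because node1 1->3; new result 15.
  node9: re-runs because node6 5->15; new result -10.
  node10: re-runs because node9 0->-10; new result -15.

node10 now evaluates to -15.
Run set: node1, node6, node9, node10 (4 run).
Changed values: input4, node1, node6, node9, node10.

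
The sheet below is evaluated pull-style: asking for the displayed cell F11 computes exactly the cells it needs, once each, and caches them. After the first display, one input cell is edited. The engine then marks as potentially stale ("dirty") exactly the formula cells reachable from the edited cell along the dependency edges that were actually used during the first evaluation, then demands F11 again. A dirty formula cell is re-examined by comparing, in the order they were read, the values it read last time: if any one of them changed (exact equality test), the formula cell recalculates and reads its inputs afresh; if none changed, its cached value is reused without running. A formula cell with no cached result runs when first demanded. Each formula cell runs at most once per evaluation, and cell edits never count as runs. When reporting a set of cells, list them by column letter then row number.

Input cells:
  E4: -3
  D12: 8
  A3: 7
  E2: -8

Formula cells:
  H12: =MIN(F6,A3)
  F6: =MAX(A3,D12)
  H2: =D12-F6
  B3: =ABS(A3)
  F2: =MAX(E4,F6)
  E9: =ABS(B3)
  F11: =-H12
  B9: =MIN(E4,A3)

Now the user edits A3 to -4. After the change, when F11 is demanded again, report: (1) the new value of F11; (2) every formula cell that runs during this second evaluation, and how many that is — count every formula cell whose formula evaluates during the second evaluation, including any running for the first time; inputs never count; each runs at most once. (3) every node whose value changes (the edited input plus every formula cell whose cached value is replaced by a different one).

Demanding F11 again yields 4.
3 formula cells run: F6, F11, H12.
The nodes whose values change: A3, F11, H12.

First demand of the output computes:
  F6 = MAX(7, 8) = 8
  H12 = MIN(8, 7) = 7
  F11 = -(7) = -7

After the edit, cleaning proceeds:
  F6: a read changed (A3 7->-4) — executes, giving 8 — identical to its old value.
  H12: a read changed (A3 7->-4) — executes, giving -4.
  F11: a read changed (H12 7->-4) — executes, giving 4.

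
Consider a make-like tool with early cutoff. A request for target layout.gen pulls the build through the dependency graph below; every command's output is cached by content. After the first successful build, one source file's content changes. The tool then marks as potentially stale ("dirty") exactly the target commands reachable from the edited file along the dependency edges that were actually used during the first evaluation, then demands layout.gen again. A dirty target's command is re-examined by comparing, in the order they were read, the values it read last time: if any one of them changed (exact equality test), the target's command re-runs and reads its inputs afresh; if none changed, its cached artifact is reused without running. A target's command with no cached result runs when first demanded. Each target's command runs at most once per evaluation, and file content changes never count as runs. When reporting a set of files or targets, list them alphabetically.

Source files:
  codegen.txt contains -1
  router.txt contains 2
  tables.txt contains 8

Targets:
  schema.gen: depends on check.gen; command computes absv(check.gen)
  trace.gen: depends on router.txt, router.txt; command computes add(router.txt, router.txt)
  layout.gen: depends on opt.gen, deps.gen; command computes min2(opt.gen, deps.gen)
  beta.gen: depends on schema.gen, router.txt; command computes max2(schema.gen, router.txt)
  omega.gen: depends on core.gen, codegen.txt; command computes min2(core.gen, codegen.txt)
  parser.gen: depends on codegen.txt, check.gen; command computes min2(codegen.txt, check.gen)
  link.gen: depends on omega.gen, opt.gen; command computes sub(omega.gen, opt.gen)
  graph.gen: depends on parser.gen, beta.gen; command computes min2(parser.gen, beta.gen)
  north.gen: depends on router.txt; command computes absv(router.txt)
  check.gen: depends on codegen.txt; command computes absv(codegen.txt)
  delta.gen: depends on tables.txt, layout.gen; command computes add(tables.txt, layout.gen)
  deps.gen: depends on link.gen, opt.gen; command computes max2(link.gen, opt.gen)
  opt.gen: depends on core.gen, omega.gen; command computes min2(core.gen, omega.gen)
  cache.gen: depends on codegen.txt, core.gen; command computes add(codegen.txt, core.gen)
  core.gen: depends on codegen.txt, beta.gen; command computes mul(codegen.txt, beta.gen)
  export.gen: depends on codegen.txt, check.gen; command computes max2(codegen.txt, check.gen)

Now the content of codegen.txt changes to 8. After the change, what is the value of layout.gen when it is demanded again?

Demanding layout.gen again yields 8.

First demand of the output computes:
  check.gen = absv(-1) = 1
  schema.gen = absv(1) = 1
  beta.gen = max2(1, 2) = 2
  core.gen = mul(-1, 2) = -2
  omega.gen = min2(-2, -1) = -2
  opt.gen = min2(-2, -2) = -2
  link.gen = sub(-2, -2) = 0
  deps.gen = max2(0, -2) = 0
  layout.gen = min2(-2, 0) = -2

After the edit, cleaning proceeds:
  check.gen: a read changed (codegen.txt -1->8) — executes, giving 8.
  schema.gen: a read changed (check.gen 1->8) — executes, giving 8.
  beta.gen: a read changed (schema.gen 1->8) — executes, giving 8.
  core.gen: a read changed (codegen.txt -1->8; beta.gen 2->8) — executes, giving 64.
  omega.gen: a read changed (core.gen -2->64; codegen.txt -1->8) — executes, giving 8.
  opt.gen: a read changed (core.gen -2->64; omega.gen -2->8) — executes, giving 8.
  link.gen: a read changed (omega.gen -2->8; opt.gen -2->8) — executes, giving 0 — identical to its old value.
  deps.gen: a read changed (opt.gen -2->8) — executes, giving 8.
  layout.gen: a read changed (opt.gen -2->8; deps.gen 0->8) — executes, giving 8.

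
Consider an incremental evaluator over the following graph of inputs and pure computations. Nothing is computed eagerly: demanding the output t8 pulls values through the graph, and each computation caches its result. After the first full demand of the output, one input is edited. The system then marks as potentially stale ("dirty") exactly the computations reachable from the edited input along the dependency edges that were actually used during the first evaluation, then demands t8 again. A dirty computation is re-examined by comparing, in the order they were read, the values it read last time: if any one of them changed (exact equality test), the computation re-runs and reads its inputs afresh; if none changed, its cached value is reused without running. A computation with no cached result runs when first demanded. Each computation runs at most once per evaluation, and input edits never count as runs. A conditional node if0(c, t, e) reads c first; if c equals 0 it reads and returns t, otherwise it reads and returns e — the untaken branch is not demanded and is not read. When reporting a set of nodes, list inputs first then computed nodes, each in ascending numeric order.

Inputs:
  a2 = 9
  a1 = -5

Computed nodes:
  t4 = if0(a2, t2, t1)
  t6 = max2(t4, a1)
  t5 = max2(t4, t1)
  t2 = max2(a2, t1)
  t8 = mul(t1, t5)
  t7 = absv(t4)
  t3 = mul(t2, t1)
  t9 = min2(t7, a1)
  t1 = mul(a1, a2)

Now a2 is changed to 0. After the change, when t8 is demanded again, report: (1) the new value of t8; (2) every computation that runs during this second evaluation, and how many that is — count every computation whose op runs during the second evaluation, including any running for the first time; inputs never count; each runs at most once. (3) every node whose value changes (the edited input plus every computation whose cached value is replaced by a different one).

t8 now evaluates to 0.
Run set: t1, t2, t4, t5, t8 (5 run).
Changed values: a2, t1, t4, t5, t8.
The important point: the flipped condition pulls in fresh nodes; t2 runs for the first time.

Initial pass — values computed on the first demand:
  t1 = mul(-5, 9) = -45
  t4 = if0(a2=9 -> else branch t1) = -45
  t5 = max2(-45, -45) = -45
  t8 = mul(-45, -45) = 2025

Second demand — change propagation:
  t1: re-runs because a2 9->0; new result 0.
  t2: newly demanded (no cache) — executes and yields 0.
  t4: re-runs because a2 9->0; t1 -45->0; new result 0.
  t5: re-runs because t4 -45->0; t1 -45->0; new result 0.
  t8: re-runs because t1 -45->0; t5 -45->0; new result 0.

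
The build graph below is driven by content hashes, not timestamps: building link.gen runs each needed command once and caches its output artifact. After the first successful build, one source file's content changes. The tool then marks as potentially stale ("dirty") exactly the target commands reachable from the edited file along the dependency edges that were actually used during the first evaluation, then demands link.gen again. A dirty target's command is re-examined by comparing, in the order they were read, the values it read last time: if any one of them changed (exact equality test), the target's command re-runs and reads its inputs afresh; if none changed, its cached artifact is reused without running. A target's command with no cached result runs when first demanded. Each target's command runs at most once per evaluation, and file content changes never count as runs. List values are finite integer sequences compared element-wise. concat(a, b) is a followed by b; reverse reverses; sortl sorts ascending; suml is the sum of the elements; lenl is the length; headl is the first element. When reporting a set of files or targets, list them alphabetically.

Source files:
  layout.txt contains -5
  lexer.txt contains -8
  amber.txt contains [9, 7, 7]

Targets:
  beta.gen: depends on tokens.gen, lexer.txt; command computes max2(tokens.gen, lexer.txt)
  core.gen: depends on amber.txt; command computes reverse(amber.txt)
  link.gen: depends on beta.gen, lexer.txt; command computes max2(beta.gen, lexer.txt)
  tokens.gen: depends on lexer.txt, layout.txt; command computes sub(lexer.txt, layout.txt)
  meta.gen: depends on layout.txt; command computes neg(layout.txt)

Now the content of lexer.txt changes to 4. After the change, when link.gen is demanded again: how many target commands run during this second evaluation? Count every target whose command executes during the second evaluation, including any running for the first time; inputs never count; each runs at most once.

Initial pass — values computed on the first demand:
  tokens.gen = sub(-8, -5) = -3
  beta.gen = max2(-3, -8) = -3
  link.gen = max2(-3, -8) = -3

Second demand — change propagation:
  tokens.gen: re-runs because lexer.txt -8->4; new result 9.
  beta.gen: re-runs because tokens.gen -3->9; lexer.txt -8->4; new result 9.
  link.gen: re-runs because beta.gen -3->9; lexer.txt -8->4; new result 9.

Run set: beta.gen, link.gen, tokens.gen (3 run).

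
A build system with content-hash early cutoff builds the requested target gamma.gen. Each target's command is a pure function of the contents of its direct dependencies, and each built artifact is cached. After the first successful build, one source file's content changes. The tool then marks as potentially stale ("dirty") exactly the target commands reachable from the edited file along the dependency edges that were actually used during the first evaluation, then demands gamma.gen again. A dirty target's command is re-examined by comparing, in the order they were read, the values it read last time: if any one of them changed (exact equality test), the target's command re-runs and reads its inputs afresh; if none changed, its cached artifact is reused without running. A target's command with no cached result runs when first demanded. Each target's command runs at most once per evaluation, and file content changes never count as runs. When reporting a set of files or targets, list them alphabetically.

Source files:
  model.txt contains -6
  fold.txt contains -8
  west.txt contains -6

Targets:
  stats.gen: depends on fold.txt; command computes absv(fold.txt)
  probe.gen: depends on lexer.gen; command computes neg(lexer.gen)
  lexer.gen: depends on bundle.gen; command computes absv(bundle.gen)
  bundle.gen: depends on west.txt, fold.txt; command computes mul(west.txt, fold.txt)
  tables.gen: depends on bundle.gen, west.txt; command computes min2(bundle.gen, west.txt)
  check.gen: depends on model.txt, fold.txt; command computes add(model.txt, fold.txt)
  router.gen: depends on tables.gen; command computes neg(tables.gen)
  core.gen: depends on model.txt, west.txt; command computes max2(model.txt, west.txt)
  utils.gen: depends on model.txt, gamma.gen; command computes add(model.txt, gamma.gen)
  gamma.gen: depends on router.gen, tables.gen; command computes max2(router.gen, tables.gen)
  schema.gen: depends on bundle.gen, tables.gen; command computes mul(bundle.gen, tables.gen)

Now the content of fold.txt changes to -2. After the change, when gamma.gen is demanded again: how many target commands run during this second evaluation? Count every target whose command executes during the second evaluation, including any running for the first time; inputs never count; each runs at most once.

Target commands that run: bundle.gen, tables.gen — 2 in total.
Key observation: the change is absorbed at tables.gen — it re-runs but produces the same value, and the output's value is unchanged.

First evaluation (everything demanded from the output):
  bundle.gen = mul(-6, -8) = 48
  tables.gen = min2(48, -6) = -6
  router.gen = neg(-6) = 6
  gamma.gen = max2(6, -6) = 6

Propagation after the edit:
  bundle.gen: runs — fold.txt -8->-2; result 12.
  tables.gen: runs — bundle.gen 48->12; result -6 (same value as before).
  router.gen: checked — values it read are unchanged (tables.gen unchanged); reused cached 6 without running.
  gamma.gen: checked — values it read are unchanged (router.gen unchanged, tables.gen unchanged); reused cached 6 without running.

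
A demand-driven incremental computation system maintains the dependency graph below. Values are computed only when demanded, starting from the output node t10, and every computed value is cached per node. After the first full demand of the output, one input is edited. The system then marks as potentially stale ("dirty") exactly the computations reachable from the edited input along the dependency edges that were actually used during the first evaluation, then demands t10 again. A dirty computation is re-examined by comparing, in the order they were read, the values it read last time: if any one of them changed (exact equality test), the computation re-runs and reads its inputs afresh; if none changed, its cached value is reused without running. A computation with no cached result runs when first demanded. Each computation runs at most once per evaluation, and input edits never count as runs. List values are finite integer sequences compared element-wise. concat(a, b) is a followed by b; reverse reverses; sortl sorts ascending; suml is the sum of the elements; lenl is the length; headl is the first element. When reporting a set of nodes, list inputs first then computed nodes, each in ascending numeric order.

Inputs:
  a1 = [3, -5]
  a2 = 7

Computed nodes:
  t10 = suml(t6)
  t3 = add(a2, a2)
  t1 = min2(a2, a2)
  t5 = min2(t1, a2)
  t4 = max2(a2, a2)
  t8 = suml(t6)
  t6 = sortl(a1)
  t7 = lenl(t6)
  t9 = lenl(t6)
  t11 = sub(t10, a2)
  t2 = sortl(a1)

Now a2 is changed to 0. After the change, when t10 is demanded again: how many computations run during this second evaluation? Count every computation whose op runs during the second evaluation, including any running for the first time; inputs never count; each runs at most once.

Computations that run: none — 0 in total.
Key observation: a2 is never demanded by the output, so the edit triggers no recomputation at all.

First evaluation (everything demanded from the output):
  t6 = sortl([3, -5]) = [-5, 3]
  t10 = suml([-5, 3]) = -2

Propagation after the edit:
  a2 feeds no computation that the output demands — nothing is marked dirty and nothing runs.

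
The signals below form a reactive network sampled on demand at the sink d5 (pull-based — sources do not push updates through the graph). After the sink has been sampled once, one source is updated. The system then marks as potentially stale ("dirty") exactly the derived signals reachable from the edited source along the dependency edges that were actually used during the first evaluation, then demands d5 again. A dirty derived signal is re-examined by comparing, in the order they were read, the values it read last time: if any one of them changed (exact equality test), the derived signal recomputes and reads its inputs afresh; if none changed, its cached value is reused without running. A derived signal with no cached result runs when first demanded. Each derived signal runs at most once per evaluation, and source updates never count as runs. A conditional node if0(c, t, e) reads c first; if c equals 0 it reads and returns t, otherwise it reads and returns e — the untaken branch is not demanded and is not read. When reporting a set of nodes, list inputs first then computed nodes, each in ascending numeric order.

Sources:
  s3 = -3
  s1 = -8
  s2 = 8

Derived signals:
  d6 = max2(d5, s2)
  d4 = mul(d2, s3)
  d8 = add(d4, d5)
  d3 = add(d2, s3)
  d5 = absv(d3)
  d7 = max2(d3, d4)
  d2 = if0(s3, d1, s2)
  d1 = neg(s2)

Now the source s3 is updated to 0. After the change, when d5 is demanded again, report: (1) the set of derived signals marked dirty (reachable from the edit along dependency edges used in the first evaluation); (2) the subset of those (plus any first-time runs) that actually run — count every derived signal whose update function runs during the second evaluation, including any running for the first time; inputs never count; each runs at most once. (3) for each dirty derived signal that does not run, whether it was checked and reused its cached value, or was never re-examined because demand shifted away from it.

Dirty set: d2, d3, d5.
Run set: d1, d2, d3, d5 (4 run).
All dirty derived signals ended up running.
The important point: the flipped condition pulls in fresh nodes; d1 runs for the first time.

Initial pass — values computed on the first demand:
  d2 = if0(s3=-3 -> else branch s2) = 8
  d3 = add(8, -3) = 5
  d5 = absv(5) = 5

Second demand — change propagation:
  d1: newly demanded (no cache) — executes and yields -8.
  d2: re-runs because s3 -3->0; new result -8.
  d3: re-runs because d2 8->-8; s3 -3->0; new result -8.
  d5: re-runs because d3 5->-8; new result 8.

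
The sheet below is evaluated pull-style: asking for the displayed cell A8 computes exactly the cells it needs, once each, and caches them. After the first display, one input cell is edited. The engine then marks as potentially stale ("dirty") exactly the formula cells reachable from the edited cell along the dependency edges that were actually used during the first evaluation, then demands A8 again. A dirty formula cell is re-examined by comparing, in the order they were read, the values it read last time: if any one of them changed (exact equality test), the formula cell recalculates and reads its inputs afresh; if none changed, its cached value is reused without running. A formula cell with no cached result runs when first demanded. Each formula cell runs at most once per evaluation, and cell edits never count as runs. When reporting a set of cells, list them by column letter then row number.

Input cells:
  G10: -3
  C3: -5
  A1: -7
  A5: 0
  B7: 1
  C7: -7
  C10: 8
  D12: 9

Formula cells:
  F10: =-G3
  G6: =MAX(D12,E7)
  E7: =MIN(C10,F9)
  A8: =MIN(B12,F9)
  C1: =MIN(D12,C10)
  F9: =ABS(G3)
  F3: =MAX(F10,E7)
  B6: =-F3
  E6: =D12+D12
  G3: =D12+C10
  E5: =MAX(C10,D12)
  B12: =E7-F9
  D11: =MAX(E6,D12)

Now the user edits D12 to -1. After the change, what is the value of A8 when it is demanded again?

First demand of the output computes:
  G3 = 9 + 8 = 17
  F9 = ABS(17) = 17
  E7 = MIN(8, 17) = 8
  B12 = 8 - 17 = -9
  A8 = MIN(-9, 17) = -9

After the edit, cleaning proceeds:
  G3: a read changed (D12 9->-1) — executes, giving 7.
  F9: a read changed (G3 17->7) — executes, giving 7.
  E7: a read changed (F9 17->7) — executes, giving 7.
  B12: a read changed (E7 8->7; F9 17->7) — executes, giving 0.
  A8: a read changed (B12 -9->0; F9 17->7) — executes, giving 0.

Demanding A8 again yields 0.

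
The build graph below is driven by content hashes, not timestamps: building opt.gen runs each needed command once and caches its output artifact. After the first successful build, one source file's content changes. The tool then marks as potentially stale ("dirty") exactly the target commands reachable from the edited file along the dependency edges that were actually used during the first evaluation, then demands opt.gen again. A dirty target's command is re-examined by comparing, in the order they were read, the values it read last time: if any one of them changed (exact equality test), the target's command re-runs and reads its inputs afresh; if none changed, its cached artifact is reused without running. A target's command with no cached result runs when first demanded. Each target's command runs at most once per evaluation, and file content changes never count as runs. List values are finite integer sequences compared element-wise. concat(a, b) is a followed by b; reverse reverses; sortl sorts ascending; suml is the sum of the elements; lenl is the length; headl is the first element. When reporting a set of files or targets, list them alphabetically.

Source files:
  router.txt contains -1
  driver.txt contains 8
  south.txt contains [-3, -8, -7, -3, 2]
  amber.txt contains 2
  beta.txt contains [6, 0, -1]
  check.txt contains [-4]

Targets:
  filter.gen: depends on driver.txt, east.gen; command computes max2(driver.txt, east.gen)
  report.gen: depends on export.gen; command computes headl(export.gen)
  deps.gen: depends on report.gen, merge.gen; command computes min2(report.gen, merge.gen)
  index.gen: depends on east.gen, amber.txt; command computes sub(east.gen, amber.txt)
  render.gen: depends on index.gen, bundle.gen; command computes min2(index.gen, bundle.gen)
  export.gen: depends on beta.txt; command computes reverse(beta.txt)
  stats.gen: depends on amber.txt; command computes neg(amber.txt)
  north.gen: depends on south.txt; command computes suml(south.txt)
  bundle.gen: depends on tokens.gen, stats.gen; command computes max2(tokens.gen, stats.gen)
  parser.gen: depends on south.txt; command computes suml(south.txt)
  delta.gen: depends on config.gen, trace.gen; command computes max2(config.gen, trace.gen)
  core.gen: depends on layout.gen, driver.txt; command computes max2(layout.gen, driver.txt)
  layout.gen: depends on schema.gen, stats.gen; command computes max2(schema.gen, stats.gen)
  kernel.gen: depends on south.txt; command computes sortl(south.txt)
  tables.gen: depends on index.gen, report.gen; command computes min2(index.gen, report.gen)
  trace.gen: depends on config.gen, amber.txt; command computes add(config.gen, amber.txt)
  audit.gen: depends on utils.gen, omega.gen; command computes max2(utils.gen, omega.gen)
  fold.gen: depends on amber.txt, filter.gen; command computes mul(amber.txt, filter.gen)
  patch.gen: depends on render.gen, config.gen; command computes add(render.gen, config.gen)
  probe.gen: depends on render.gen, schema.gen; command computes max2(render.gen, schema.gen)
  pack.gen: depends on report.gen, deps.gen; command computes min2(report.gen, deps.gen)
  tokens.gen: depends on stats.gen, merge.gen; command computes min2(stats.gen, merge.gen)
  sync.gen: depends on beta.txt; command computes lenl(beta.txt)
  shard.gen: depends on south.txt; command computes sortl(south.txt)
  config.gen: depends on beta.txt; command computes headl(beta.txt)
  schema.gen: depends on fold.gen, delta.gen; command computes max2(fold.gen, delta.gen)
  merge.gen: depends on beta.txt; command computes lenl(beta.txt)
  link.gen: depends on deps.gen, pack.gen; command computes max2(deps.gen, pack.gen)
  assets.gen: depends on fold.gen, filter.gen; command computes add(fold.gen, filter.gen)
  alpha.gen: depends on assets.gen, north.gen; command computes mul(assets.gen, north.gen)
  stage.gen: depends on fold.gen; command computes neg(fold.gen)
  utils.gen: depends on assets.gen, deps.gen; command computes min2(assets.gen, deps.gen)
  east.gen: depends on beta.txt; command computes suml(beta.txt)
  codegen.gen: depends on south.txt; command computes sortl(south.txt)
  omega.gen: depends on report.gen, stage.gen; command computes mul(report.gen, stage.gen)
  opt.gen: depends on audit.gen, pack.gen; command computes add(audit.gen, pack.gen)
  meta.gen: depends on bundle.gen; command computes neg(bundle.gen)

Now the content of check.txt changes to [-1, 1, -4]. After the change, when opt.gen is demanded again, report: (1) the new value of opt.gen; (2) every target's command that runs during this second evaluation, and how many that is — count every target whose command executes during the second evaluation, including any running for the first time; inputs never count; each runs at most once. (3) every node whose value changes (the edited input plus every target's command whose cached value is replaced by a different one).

Initial pass — values computed on the first demand:
  east.gen = suml([6, 0, -1]) = 5
  export.gen = reverse([6, 0, -1]) = [-1, 0, 6]
  filter.gen = max2(8, 5) = 8
  fold.gen = mul(2, 8) = 16
  assets.gen = add(16, 8) = 24
  merge.gen = lenl([6, 0, -1]) = 3
  report.gen = headl([-1, 0, 6]) = -1
  deps.gen = min2(-1, 3) = -1
  pack.gen = min2(-1, -1) = -1
  stage.gen = neg(16) = -16
  omega.gen = mul(-1, -16) = 16
  utils.gen = min2(24, -1) = -1
  audit.gen = max2(-1, 16) = 16
  opt.gen = add(16, -1) = 15

Second demand — change propagation:
  no demanded computation ever read check.txt, so the edit dirties nothing and nothing runs.

The important point: nothing the output needs ever reads check.txt, so the edit is invisible to it.

opt.gen now evaluates to 15.
Run set: none (0 run).
Changed values: check.txt.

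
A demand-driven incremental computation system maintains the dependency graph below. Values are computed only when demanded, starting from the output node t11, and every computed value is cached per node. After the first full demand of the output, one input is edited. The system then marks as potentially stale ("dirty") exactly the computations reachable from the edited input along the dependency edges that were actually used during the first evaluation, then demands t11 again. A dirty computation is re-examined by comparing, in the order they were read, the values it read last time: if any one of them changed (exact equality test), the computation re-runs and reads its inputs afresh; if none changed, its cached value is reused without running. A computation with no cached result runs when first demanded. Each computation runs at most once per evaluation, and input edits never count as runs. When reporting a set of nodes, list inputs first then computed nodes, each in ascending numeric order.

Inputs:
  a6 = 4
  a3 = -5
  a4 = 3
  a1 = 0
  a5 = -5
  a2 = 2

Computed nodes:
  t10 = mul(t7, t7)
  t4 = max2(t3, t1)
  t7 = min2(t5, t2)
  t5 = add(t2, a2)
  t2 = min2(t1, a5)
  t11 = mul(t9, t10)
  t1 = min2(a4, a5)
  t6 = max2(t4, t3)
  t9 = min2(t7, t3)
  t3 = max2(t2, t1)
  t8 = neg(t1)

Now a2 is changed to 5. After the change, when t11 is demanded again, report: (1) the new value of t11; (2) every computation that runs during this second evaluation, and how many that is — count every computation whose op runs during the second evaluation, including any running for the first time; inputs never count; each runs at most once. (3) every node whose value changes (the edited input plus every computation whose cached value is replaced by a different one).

First evaluation (everything demanded from the output):
  t1 = min2(3, -5) = -5
  t2 = min2(-5, -5) = -5
  t3 = max2(-5, -5) = -5
  t5 = add(-5, 2) = -3
  t7 = min2(-3, -5) = -5
  t9 = min2(-5, -5) = -5
  t10 = mul(-5, -5) = 25
  t11 = mul(-5, 25) = -125

Propagation after the edit:
  t5: runs — a2 2->5; result 0.
  t7: runs — t5 -3->0; result -5 (same value as before).
  t9: checked — values it read are unchanged (t7 unchanged, t3 unchanged); reused cached -5 without running.
  t10: checked — values it read are unchanged (t7 unchanged, t7 unchanged); reused cached 25 without running.
  t11: checked — values it read are unchanged (t9 unchanged, t10 unchanged); reused cached -125 without running.

Key observation: the change is absorbed at t7 — it re-runs but produces the same value, and the output's value is unchanged.

New value of t11: -125.
Computations that run: t5, t7 — 2 in total.
Values that change: a2, t5.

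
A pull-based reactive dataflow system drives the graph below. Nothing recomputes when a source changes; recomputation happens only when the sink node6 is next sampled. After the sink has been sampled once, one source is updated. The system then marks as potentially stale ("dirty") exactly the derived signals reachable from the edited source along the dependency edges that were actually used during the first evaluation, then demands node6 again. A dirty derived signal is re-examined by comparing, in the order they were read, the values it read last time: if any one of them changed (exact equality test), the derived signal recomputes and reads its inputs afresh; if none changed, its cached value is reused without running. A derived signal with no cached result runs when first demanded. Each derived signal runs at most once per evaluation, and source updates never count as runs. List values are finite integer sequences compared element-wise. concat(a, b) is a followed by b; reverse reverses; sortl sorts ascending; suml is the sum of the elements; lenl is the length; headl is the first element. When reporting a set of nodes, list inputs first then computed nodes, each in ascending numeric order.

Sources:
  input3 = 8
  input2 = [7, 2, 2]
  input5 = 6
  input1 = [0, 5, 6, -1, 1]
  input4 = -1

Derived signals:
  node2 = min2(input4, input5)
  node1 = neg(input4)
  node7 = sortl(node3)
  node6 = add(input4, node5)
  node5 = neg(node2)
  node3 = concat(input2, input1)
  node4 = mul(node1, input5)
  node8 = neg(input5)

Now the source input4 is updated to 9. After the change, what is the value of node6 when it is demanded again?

First evaluation (everything demanded from the output):
  node2 = min2(-1, 6) = -1
  node5 = neg(-1) = 1
  node6 = add(-1, 1) = 0

Propagation after the edit:
  node2: runs — input4 -1->9; result 6.
  node5: runs — node2 -1->6; result -6.
  node6: runs — input4 -1->9; node5 1->-6; result 3.

New value of node6: 3.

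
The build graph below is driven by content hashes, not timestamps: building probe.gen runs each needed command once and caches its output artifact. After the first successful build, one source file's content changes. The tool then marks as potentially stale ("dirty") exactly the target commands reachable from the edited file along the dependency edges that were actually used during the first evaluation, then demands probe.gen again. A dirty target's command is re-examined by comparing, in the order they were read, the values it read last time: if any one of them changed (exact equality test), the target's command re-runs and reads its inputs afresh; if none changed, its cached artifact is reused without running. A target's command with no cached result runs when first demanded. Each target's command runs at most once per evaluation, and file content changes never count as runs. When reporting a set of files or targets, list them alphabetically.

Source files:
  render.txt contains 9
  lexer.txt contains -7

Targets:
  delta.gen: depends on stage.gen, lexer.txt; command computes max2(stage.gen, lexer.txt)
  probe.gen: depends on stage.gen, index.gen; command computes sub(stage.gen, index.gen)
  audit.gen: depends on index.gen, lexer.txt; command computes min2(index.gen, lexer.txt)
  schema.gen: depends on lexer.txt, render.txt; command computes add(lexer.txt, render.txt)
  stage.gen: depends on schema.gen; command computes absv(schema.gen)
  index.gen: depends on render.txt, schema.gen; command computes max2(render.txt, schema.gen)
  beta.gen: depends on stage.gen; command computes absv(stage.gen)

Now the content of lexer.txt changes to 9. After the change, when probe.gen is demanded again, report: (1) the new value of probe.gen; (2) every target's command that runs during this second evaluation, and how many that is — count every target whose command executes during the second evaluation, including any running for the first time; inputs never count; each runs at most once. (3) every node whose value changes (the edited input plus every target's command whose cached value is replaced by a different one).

probe.gen now evaluates to 0.
Run set: index.gen, probe.gen, schema.gen, stage.gen (4 run).
Changed values: index.gen, lexer.txt, probe.gen, schema.gen, stage.gen.

Initial pass — values computed on the first demand:
  schema.gen = add(-7, 9) = 2
  index.gen = max2(9, 2) = 9
  stage.gen = absv(2) = 2
  probe.gen = sub(2, 9) = -7

Second demand — change propagation:
  schema.gen: re-runs because lexer.txt -7->9; new result 18.
  index.gen: re-runs because schema.gen 2->18; new result 18.
  stage.gen: re-runs because schema.gen 2->18; new result 18.
  probe.gen: re-runs because stage.gen 2->18; index.gen 9->18; new result 0.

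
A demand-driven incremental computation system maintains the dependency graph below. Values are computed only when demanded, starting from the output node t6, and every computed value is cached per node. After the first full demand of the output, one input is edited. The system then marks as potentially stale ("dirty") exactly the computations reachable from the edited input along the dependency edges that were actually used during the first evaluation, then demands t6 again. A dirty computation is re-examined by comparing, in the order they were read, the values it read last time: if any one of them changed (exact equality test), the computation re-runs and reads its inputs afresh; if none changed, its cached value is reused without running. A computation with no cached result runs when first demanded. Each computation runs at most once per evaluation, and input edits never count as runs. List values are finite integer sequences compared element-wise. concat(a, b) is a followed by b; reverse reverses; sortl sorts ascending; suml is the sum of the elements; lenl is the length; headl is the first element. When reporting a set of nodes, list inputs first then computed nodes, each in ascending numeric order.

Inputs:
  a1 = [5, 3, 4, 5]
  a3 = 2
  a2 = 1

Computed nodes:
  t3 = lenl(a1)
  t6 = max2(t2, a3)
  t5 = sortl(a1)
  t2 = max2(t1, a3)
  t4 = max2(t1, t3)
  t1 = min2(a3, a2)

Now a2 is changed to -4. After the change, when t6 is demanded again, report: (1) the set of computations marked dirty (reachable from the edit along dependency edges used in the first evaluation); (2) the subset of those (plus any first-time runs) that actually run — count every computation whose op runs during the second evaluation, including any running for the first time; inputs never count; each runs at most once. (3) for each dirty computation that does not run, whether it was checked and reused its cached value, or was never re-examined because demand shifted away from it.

First evaluation (everything demanded from the output):
  t1 = min2(2, 1) = 1
  t2 = max2(1, 2) = 2
  t6 = max2(2, 2) = 2

Propagation after the edit:
  t1: runs — a2 1->-4; result -4.
  t2: runs — t1 1->-4; result 2 (same value as before).
  t6: checked — values it read are unchanged (t2 unchanged, a3 unchanged); reused cached 2 without running.

Key observation: the change is absorbed at t2 — it re-runs but produces the same value, and the output's value is unchanged.

Marked dirty: t1, t2, t6.
Computations that run: t1, t2 — 2 in total.
Checked but reused from cache: t6.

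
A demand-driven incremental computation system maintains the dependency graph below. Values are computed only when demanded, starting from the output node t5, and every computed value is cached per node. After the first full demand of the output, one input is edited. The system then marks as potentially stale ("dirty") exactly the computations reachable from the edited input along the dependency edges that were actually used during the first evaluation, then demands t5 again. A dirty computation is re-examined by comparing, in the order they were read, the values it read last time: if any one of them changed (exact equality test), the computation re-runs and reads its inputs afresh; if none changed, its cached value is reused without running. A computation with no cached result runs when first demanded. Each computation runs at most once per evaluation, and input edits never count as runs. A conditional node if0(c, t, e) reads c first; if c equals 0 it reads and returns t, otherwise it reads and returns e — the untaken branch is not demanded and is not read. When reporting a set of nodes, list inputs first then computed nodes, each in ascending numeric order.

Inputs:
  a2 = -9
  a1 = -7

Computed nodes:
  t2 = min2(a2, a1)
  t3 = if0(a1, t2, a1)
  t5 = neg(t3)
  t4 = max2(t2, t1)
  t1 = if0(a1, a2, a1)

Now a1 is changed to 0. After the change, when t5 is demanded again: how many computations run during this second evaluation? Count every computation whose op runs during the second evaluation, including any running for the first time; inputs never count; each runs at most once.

First evaluation (everything demanded from the output):
  t3 = if0(a1=-7 -> else branch a1) = -7
  t5 = neg(-7) = 7

Propagation after the edit:
  t2: demanded for the first time — runs, produces -9.
  t3: runs — a1 -7->0; a1 -7->0; result -9.
  t5: runs — t3 -7->-9; result 9.

Key observation: a condition flipped, so demand reaches new nodes — t2 runs for the first time.

Computations that run: t2, t3, t5 — 3 in total.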